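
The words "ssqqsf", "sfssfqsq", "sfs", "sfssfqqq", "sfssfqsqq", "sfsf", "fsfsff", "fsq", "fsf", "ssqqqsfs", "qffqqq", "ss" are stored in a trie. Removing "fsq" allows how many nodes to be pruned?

1

Walk "fsq" from the leaf back toward the root, removing each node that no remaining word uses.
The suffix "q" (1 node) is used only by "fsq"; the node for "fs" still has the child "f", so pruning stops there.
Nodes removed: 1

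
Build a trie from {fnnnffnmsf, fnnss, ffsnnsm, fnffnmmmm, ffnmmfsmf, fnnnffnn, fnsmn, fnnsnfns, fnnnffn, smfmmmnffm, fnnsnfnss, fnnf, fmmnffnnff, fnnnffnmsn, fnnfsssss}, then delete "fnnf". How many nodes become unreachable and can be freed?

0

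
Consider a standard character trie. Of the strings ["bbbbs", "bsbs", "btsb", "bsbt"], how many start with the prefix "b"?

Traverse to the node for "b", then collect every word in that subtree.
Words under "b": bbbbs, bsbs, bsbt, btsb
Count: 4

4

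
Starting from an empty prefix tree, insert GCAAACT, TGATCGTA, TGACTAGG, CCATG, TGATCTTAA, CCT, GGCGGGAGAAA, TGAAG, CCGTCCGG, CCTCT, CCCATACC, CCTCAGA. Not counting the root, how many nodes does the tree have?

59

Count nodes per top-level branch (shared prefixes stored once):
  'C'-branch (CCATG, CCCATACC, CCGTCCGG, CCT, CCTCAGA, CCTCT): 23 nodes
  'G'-branch (GCAAACT, GGCGGGAGAAA): 17 nodes
  'T'-branch (TGAAG, TGACTAGG, TGATCGTA, TGATCTTAA): 19 nodes
Sum: 59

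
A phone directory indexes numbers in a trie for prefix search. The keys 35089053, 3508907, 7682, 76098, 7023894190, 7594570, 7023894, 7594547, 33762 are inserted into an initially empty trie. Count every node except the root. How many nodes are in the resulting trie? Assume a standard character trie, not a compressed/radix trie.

37

Trace insertions, counting only characters that open a new branch:
  "35089053" → 8 new (3, 5, 0, 8, 9, 0, 5, 3)
  "3508907" → prefix "350890" already present; 1 new (7)
  "7682" → 4 new (7, 6, 8, 2)
  "76098" → prefix "76" already present; 3 new (0, 9, 8)
  "7023894190" → prefix "7" already present; 9 new (0, 2, 3, 8, 9, 4, 1, 9, 0)
  "7594570" → prefix "7" already present; 6 new (5, 9, 4, 5, 7, 0)
  "7023894" → prefix "7023894" already present; 0 new (none)
  "7594547" → prefix "75945" already present; 2 new (4, 7)
  "33762" → prefix "3" already present; 4 new (3, 7, 6, 2)
Total nodes = 8 + 1 + 4 + 3 + 9 + 6 + 0 + 2 + 4 = 37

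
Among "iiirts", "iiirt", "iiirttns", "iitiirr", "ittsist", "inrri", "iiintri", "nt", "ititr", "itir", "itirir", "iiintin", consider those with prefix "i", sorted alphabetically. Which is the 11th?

Filter for "i…" and sort: "iiintin", "iiintri", "iiirt", "iiirts", "iiirttns", "iitiirr", "inrri", "itir", "itirir", "ititr", "ittsist"
The 11th is ittsist.

ittsist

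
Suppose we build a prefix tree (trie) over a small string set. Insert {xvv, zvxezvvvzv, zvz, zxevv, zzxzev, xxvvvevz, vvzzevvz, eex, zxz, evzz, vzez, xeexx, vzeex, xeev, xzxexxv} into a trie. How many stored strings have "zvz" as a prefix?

Traverse to the node for "zvz", then collect every word in that subtree.
Matches: "zvz"
Count: 1

1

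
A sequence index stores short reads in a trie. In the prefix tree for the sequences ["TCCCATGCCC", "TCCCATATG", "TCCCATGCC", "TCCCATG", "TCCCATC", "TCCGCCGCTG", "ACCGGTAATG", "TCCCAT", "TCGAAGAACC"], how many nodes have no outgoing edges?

Leaves are exactly the stored words that no other stored word extends.
Those words: "ACCGGTAATG", "TCCCATATG", "TCCCATC", "TCCCATGCCC", "TCCGCCGCTG", "TCGAAGAACC"
Leaf count: 6

6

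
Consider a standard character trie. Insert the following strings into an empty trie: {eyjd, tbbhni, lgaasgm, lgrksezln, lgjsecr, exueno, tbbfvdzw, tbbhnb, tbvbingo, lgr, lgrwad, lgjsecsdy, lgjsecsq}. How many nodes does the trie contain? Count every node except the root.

53

For each word, the new-node count is its length minus the longest prefix already in the trie:
  "eyjd" → 4 new (e, y, j, d)
  "tbbhni" → 6 new (t, b, b, h, n, i)
  "lgaasgm" → 7 new (l, g, a, a, s, g, m)
  "lgrksezln" → prefix "lg" already present; 7 new (r, k, s, e, z, l, n)
  "lgjsecr" → prefix "lg" already present; 5 new (j, s, e, c, r)
  "exueno" → prefix "e" already present; 5 new (x, u, e, n, o)
  "tbbfvdzw" → prefix "tbb" already present; 5 new (f, v, d, z, w)
  "tbbhnb" → prefix "tbbhn" already present; 1 new (b)
  "tbvbingo" → prefix "tb" already present; 6 new (v, b, i, n, g, o)
  "lgr" → prefix "lgr" already present; 0 new (none)
  "lgrwad" → prefix "lgr" already present; 3 new (w, a, d)
  "lgjsecsdy" → prefix "lgjsec" already present; 3 new (s, d, y)
  "lgjsecsq" → prefix "lgjsecs" already present; 1 new (q)
Total nodes = 4 + 6 + 7 + 7 + 5 + 5 + 5 + 1 + 6 + 0 + 3 + 3 + 1 = 53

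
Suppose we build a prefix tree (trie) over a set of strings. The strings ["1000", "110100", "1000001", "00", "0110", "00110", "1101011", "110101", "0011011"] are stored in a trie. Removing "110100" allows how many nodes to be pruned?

Walk "110100" from the leaf back toward the root, removing each node that no remaining word uses.
The suffix "0" (1 node) is used only by "110100"; the node for "11010" still has the child "1", so pruning stops there.
Nodes removed: 1

1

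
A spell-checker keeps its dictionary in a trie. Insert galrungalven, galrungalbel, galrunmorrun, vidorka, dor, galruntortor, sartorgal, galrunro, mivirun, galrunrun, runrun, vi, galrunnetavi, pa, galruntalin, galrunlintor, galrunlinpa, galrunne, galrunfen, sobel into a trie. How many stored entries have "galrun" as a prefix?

Walk to "galrun"; the words in its subtree are exactly those with that prefix.
Words under "galrun": galrunfen, galrungalbel, galrungalven, galrunlinpa, galrunlintor, galrunmorrun, galrunne, galrunnetavi, galrunro, galrunrun, galruntalin, galruntortor
Count: 12

12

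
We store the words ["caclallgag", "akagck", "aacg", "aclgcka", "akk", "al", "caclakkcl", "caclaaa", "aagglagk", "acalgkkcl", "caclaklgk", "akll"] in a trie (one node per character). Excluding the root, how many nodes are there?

51

For each word, the new-node count is its length minus the longest prefix already in the trie:
  "caclallgag" → 10 new (c, a, c, l, a, l, l, g, a, g)
  "akagck" → 6 new (a, k, a, g, c, k)
  "aacg" → prefix "a" already present; 3 new (a, c, g)
  "aclgcka" → prefix "a" already present; 6 new (c, l, g, c, k, a)
  "akk" → prefix "ak" already present; 1 new (k)
  "al" → prefix "a" already present; 1 new (l)
  "caclakkcl" → prefix "cacla" already present; 4 new (k, k, c, l)
  "caclaaa" → prefix "cacla" already present; 2 new (a, a)
  "aagglagk" → prefix "aa" already present; 6 new (g, g, l, a, g, k)
  "acalgkkcl" → prefix "ac" already present; 7 new (a, l, g, k, k, c, l)
  "caclaklgk" → prefix "caclak" already present; 3 new (l, g, k)
  "akll" → prefix "ak" already present; 2 new (l, l)
Total nodes = 10 + 6 + 3 + 6 + 1 + 1 + 4 + 2 + 6 + 7 + 3 + 2 = 51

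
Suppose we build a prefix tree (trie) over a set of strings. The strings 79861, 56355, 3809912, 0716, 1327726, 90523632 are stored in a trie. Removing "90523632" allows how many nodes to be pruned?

After clearing the end-marker at "90523632", prune upward until reaching a node still needed by another word.
No other word shares any prefix with "90523632", so all 8 of its nodes go.
Nodes removed: 8

8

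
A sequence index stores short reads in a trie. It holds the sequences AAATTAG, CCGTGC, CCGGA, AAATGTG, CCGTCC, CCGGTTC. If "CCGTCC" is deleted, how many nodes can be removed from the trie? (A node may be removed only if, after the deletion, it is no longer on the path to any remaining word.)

After clearing the end-marker at "CCGTCC", prune upward until reaching a node still needed by another word.
The suffix "CC" (2 nodes) is used only by "CCGTCC"; the node for "CCGT" still has the child "G", so pruning stops there.
Nodes removed: 2

2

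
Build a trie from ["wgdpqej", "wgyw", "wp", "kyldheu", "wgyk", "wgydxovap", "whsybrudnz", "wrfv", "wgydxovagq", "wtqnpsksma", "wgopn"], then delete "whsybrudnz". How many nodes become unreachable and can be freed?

Walk "whsybrudnz" from the leaf back toward the root, removing each node that no remaining word uses.
The suffix "hsybrudnz" (9 nodes) is used only by "whsybrudnz"; the node for "w" still has the child "g", so pruning stops there.
Nodes removed: 9

9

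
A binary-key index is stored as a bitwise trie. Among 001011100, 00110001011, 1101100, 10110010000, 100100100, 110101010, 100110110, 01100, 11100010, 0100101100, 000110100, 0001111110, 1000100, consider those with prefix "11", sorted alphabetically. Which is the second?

Words with prefix "11", in lexicographic order: "110101010", "1101100", "11100010"
Position 2: 1101100

1101100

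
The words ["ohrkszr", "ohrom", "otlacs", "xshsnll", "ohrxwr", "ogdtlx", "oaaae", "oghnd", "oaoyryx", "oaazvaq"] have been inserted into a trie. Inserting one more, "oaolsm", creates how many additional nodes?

3

"oao" is already a path in the trie; the remaining "lsm" must be added.
Each of the 3 remaining characters creates one node.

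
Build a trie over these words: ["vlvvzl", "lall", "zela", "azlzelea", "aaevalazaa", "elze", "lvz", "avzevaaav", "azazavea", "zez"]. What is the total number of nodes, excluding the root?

52

Insert word by word; a character creates a node only if that edge doesn't already exist:
  "vlvvzl" → 6 new (v, l, v, v, z, l)
  "lall" → 4 new (l, a, l, l)
  "zela" → 4 new (z, e, l, a)
  "azlzelea" → 8 new (a, z, l, z, e, l, e, a)
  "aaevalazaa" → prefix "a" already present; 9 new (a, e, v, a, l, a, z, a, a)
  "elze" → 4 new (e, l, z, e)
  "lvz" → prefix "l" already present; 2 new (v, z)
  "avzevaaav" → prefix "a" already present; 8 new (v, z, e, v, a, a, a, v)
  "azazavea" → prefix "az" already present; 6 new (a, z, a, v, e, a)
  "zez" → prefix "ze" already present; 1 new (z)
Total nodes = 6 + 4 + 4 + 8 + 9 + 4 + 2 + 8 + 6 + 1 = 52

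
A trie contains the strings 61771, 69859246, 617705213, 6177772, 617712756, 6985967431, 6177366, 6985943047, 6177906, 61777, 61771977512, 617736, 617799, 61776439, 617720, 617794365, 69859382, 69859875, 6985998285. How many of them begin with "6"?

19

Filter for entries beginning with "6":
Words under "6": 617705213, 61771, 617712756, 61771977512, 617720, 617736, 6177366, 61776439, 61777, 6177772, 6177906, 617794365, 617799, 69859246, 69859382, 6985943047, 6985967431, 69859875, 6985998285
Count: 19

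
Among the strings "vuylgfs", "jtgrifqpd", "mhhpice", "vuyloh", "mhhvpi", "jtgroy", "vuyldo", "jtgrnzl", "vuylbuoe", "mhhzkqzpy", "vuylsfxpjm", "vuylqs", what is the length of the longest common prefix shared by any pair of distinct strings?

Look for the deepest trie node that still has at least two words in its subtree.
"jtgrifqpd" and "jtgrnzl" agree on "jtgr" (4 characters) before diverging; nothing deeper is shared.
Longest shared-prefix length: 4

4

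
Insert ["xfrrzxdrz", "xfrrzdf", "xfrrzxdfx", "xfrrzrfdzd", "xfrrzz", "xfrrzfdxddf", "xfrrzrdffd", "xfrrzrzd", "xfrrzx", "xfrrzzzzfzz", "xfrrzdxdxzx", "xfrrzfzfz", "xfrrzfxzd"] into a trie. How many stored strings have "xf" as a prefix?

13

Walk to "xf"; the words in its subtree are exactly those with that prefix.
Words under "xf": xfrrzdf, xfrrzdxdxzx, xfrrzfdxddf, xfrrzfxzd, xfrrzfzfz, xfrrzrdffd, xfrrzrfdzd, xfrrzrzd, xfrrzx, xfrrzxdfx, xfrrzxdrz, xfrrzz, xfrrzzzzfzz
Count: 13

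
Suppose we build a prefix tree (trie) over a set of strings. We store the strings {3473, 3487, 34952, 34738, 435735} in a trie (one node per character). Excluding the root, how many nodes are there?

Trace insertions, counting only characters that open a new branch:
  "3473" → 4 new (3, 4, 7, 3)
  "3487" → prefix "34" already present; 2 new (8, 7)
  "34952" → prefix "34" already present; 3 new (9, 5, 2)
  "34738" → prefix "3473" already present; 1 new (8)
  "435735" → 6 new (4, 3, 5, 7, 3, 5)
Total nodes = 4 + 2 + 3 + 1 + 6 = 16

16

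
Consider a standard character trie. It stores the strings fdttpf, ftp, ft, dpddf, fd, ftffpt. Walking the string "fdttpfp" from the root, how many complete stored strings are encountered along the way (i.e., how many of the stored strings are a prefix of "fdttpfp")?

Walk "fdttpfp" from the root; an end-of-word marker is hit whenever a stored word is a prefix of "fdttpfp".
Prefixes of the query that are stored words: "fd", "fdttpf"
Count: 2

2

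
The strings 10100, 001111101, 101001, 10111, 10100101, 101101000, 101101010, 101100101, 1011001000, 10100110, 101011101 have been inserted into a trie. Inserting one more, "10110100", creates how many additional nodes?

0

"10110100" is already a full path in the trie; only an end-marker is added.
No new nodes are needed: 0.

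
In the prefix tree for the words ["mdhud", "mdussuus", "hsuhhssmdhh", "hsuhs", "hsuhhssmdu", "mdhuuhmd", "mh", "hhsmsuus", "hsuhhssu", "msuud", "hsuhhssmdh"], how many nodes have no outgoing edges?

10

A leaf is a node with no children — equivalently, the end of a word that is not a proper prefix of any other stored word.
Those words: "hhsmsuus", "hsuhhssmdhh", "hsuhhssmdu", "hsuhhssu", "hsuhs", "mdhud", "mdhuuhmd", "mdussuus", "mh", "msuud"
Leaf count: 10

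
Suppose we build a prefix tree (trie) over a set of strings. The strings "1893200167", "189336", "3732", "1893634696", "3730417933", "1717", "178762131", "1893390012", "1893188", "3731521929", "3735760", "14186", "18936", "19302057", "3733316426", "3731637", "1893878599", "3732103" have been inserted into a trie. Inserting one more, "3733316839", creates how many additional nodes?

The longest prefix of "3733316839" already in the trie is "3733316" (length 7).
So 10 − 7 = 3 new nodes.

3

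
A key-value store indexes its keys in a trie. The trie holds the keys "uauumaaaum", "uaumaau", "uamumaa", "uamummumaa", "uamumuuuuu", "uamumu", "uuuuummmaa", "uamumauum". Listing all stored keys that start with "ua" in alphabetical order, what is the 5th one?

DFS of the "ua" subtree visits, in order: "uamumaa", "uamumauum", "uamummumaa", "uamumu", "uamumuuuuu", "uaumaau", "uauumaaaum"
The 5th is uamumuuuuu.

uamumuuuuu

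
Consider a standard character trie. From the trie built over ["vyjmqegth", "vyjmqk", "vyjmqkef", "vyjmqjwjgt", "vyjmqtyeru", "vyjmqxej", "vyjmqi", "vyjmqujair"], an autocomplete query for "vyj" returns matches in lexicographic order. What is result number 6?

vyjmqtyeru

Filter for "vyj…" and sort: "vyjmqegth", "vyjmqi", "vyjmqjwjgt", "vyjmqk", "vyjmqkef", "vyjmqtyeru", "vyjmqujair", "vyjmqxej"
Position 6: vyjmqtyeru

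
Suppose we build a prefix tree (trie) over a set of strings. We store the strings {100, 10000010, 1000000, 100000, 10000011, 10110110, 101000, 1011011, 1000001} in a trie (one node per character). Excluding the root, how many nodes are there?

19

Trace insertions, counting only characters that open a new branch:
  "100" → 3 new (1, 0, 0)
  "10000010" → prefix "100" already present; 5 new (0, 0, 0, 1, 0)
  "1000000" → prefix "100000" already present; 1 new (0)
  "100000" → prefix "100000" already present; 0 new (none)
  "10000011" → prefix "1000001" already present; 1 new (1)
  "10110110" → prefix "10" already present; 6 new (1, 1, 0, 1, 1, 0)
  "101000" → prefix "101" already present; 3 new (0, 0, 0)
  "1011011" → prefix "1011011" already present; 0 new (none)
  "1000001" → prefix "1000001" already present; 0 new (none)
Total nodes = 3 + 5 + 1 + 0 + 1 + 6 + 3 + 0 + 0 = 19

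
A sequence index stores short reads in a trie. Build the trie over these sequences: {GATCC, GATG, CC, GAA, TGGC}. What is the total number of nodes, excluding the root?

Insert word by word; a character creates a node only if that edge doesn't already exist:
  "GATCC" → 5 new (G, A, T, C, C)
  "GATG" → prefix "GAT" already present; 1 new (G)
  "CC" → 2 new (C, C)
  "GAA" → prefix "GA" already present; 1 new (A)
  "TGGC" → 4 new (T, G, G, C)
Total nodes = 5 + 1 + 2 + 1 + 4 = 13

13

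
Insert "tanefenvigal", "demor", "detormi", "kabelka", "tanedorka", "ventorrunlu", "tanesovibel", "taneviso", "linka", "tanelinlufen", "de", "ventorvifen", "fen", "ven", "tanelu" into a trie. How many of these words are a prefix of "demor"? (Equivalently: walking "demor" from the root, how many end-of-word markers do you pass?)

2

Walk "demor" from the root; an end-of-word marker is hit whenever a stored word is a prefix of "demor".
Prefixes of the query that are stored words: "de", "demor"
Count: 2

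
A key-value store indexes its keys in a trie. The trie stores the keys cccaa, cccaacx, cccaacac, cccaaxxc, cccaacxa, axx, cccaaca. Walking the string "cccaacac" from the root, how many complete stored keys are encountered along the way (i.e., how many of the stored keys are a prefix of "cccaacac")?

3

Walk "cccaacac" from the root; an end-of-word marker is hit whenever a stored word is a prefix of "cccaacac".
Prefixes of the query that are stored words: "cccaa", "cccaaca", "cccaacac"
Count: 3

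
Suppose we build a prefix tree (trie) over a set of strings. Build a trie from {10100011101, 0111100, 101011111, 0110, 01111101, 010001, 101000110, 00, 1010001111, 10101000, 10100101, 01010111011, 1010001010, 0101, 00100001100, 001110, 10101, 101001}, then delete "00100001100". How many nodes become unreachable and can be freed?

8

A node on "00100001100"'s path can go only if nothing else ends at it or branches off below it.
The suffix "00001100" (8 nodes) is used only by "00100001100"; the node for "001" still has the child "1", so pruning stops there.
Nodes removed: 8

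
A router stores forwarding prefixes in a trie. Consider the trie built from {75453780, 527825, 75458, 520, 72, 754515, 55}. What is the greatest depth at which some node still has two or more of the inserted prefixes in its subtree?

4

The deepest shared node is where two words last agree before diverging.
e.g. "754515" and "75453780" share the prefix "7545" of length 4; no pair shares a longer one.
Longest shared-prefix length: 4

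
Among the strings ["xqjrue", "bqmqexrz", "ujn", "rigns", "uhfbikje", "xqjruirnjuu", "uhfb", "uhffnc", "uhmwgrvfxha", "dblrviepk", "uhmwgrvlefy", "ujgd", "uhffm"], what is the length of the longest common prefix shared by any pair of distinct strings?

7

Look for the deepest trie node that still has at least two words in its subtree.
"uhmwgrvfxha" and "uhmwgrvlefy" agree on "uhmwgrv" (7 characters) before diverging; nothing deeper is shared.
Longest shared-prefix length: 7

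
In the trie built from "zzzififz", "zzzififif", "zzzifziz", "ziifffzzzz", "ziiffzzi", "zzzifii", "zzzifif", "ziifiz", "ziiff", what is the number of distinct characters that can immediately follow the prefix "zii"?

Follow the path "zii" to its node, then look at its outgoing edges.
Distinct next characters after "zii": f.
That node has 1 child edge.

1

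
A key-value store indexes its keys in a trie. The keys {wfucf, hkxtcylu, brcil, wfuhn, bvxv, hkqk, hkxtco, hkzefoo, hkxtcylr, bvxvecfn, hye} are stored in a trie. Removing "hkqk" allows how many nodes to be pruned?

After clearing the end-marker at "hkqk", prune upward until reaching a node still needed by another word.
The suffix "qk" (2 nodes) is used only by "hkqk"; the node for "hk" still has the child "x", so pruning stops there.
Nodes removed: 2

2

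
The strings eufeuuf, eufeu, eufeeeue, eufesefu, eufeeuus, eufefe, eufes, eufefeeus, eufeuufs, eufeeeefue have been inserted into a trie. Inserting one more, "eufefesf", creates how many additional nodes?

2

Walking "eufefesf" from the root, the first 6 characters ("eufefe") follow existing edges; "s" is the first miss.
So 8 − 6 = 2 new nodes.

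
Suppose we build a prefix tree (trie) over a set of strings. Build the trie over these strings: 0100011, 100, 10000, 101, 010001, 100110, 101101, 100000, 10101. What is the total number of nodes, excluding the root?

22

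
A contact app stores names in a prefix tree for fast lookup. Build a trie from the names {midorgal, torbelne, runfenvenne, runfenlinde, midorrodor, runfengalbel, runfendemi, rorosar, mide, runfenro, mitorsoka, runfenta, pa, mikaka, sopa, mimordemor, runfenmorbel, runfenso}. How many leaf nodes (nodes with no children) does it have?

18

Leaves are exactly the stored words that no other stored word extends.
Those words: "mide", "midorgal", "midorrodor", "mikaka", "mimordemor", "mitorsoka", "pa", "rorosar", "runfendemi", "runfengalbel", "runfenlinde", "runfenmorbel", "runfenro", "runfenso", "runfenta", "runfenvenne", "sopa", "torbelne"
Leaf count: 18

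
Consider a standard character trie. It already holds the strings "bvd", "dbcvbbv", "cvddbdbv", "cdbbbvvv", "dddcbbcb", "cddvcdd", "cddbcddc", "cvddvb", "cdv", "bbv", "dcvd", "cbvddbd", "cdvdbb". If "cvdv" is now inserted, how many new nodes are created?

1

The longest prefix of "cvdv" already in the trie is "cvd" (length 3).
Each of the 1 remaining characters creates one node.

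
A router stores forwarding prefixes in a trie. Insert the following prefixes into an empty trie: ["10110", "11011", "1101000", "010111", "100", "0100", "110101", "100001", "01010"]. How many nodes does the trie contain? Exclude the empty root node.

Trace insertions, counting only characters that open a new branch:
  "10110" → 5 new (1, 0, 1, 1, 0)
  "11011" → prefix "1" already present; 4 new (1, 0, 1, 1)
  "1101000" → prefix "1101" already present; 3 new (0, 0, 0)
  "010111" → 6 new (0, 1, 0, 1, 1, 1)
  "100" → prefix "10" already present; 1 new (0)
  "0100" → prefix "010" already present; 1 new (0)
  "110101" → prefix "11010" already present; 1 new (1)
  "100001" → prefix "100" already present; 3 new (0, 0, 1)
  "01010" → prefix "0101" already present; 1 new (0)
Total nodes = 5 + 4 + 3 + 6 + 1 + 1 + 1 + 3 + 1 = 25

25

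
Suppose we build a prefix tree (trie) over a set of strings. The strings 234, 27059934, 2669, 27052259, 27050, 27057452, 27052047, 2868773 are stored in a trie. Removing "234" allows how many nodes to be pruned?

A node on "234"'s path can go only if nothing else ends at it or branches off below it.
The suffix "34" (2 nodes) is used only by "234"; the node for "2" still has the child "7", so pruning stops there.
Nodes removed: 2

2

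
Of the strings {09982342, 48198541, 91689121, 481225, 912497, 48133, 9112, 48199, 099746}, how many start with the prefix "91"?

3

Traverse to the node for "91", then collect every word in that subtree.
Words under "91": 9112, 912497, 91689121
Count: 3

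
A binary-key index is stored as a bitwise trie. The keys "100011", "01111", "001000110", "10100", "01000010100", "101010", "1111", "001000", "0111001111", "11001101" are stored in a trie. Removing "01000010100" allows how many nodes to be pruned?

After clearing the end-marker at "01000010100", prune upward until reaching a node still needed by another word.
The suffix "000010100" (9 nodes) is used only by "01000010100"; the node for "01" still has the child "1", so pruning stops there.
Nodes removed: 9

9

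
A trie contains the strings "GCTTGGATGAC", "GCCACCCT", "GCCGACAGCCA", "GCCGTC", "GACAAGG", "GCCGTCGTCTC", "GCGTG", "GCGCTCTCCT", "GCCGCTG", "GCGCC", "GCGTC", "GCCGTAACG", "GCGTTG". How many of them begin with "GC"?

12

Filter for entries beginning with "GC":
Matches: "GCCACCCT", "GCCGACAGCCA", "GCCGCTG", "GCCGTAACG", "GCCGTC", "GCCGTCGTCTC", "GCGCC", "GCGCTCTCCT", "GCGTC", "GCGTG", "GCGTTG", "GCTTGGATGAC"
Count: 12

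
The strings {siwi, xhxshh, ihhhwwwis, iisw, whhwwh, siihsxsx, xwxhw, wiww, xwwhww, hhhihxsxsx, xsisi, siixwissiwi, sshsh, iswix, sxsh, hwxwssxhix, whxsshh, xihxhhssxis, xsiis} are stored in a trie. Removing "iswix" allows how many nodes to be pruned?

A node on "iswix"'s path can go only if nothing else ends at it or branches off below it.
The suffix "swix" (4 nodes) is used only by "iswix"; the node for "i" still has the child "h", so pruning stops there.
Nodes removed: 4

4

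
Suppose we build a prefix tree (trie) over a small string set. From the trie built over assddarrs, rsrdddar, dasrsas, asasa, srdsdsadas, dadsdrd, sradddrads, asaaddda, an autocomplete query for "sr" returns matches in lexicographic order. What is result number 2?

srdsdsadas

Filter for "sr…" and sort: "sradddrads", "srdsdsadas"
Position 2: srdsdsadas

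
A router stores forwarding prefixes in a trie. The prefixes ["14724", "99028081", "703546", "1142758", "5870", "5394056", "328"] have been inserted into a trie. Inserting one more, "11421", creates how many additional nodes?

Walking "11421" from the root, the first 4 characters ("1142") follow existing edges; "1" is the first miss.
So 5 − 4 = 1 new nodes.

1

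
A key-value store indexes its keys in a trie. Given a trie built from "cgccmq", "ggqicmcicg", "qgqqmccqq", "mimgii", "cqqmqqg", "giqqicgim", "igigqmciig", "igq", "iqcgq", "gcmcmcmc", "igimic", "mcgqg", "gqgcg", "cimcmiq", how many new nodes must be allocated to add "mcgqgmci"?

The longest prefix of "mcgqgmci" already in the trie is "mcgqg" (length 5).
Each of the 3 remaining characters creates one node.

3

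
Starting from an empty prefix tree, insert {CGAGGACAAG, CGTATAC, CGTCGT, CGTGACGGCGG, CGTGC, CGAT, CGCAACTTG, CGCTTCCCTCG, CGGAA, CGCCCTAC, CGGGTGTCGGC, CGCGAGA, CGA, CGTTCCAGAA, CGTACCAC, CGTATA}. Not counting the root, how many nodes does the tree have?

Insert word by word; a character creates a node only if that edge doesn't already exist:
  "CGAGGACAAG" → 10 new (C, G, A, G, G, A, C, A, A, G)
  "CGTATAC" → prefix "CG" already present; 5 new (T, A, T, A, C)
  "CGTCGT" → prefix "CGT" already present; 3 new (C, G, T)
  "CGTGACGGCGG" → prefix "CGT" already present; 8 new (G, A, C, G, G, C, G, G)
  "CGTGC" → prefix "CGTG" already present; 1 new (C)
  "CGAT" → prefix "CGA" already present; 1 new (T)
  "CGCAACTTG" → prefix "CG" already present; 7 new (C, A, A, C, T, T, G)
  "CGCTTCCCTCG" → prefix "CGC" already present; 8 new (T, T, C, C, C, T, C, G)
  "CGGAA" → prefix "CG" already present; 3 new (G, A, A)
  "CGCCCTAC" → prefix "CGC" already present; 5 new (C, C, T, A, C)
  "CGGGTGTCGGC" → prefix "CGG" already present; 8 new (G, T, G, T, C, G, G, C)
  "CGCGAGA" → prefix "CGC" already present; 4 new (G, A, G, A)
  "CGA" → prefix "CGA" already present; 0 new (none)
  "CGTTCCAGAA" → prefix "CGT" already present; 7 new (T, C, C, A, G, A, A)
  "CGTACCAC" → prefix "CGTA" already present; 4 new (C, C, A, C)
  "CGTATA" → prefix "CGTATA" already present; 0 new (none)
Total nodes = 10 + 5 + 3 + 8 + 1 + 1 + 7 + 8 + 3 + 5 + 8 + 4 + 0 + 7 + 4 + 0 = 74

74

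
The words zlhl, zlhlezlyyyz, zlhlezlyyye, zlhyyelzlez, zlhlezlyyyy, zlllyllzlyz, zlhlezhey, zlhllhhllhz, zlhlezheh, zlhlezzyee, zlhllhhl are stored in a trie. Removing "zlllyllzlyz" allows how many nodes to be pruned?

A node on "zlllyllzlyz"'s path can go only if nothing else ends at it or branches off below it.
The suffix "llyllzlyz" (9 nodes) is used only by "zlllyllzlyz"; the node for "zl" still has the child "h", so pruning stops there.
Nodes removed: 9

9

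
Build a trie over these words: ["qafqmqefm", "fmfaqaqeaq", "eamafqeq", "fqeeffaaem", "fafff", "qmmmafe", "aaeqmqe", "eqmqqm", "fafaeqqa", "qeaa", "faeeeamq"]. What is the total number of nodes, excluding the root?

72

For each word, the new-node count is its length minus the longest prefix already in the trie:
  "qafqmqefm" → 9 new (q, a, f, q, m, q, e, f, m)
  "fmfaqaqeaq" → 10 new (f, m, f, a, q, a, q, e, a, q)
  "eamafqeq" → 8 new (e, a, m, a, f, q, e, q)
  "fqeeffaaem" → prefix "f" already present; 9 new (q, e, e, f, f, a, a, e, m)
  "fafff" → prefix "f" already present; 4 new (a, f, f, f)
  "qmmmafe" → prefix "q" already present; 6 new (m, m, m, a, f, e)
  "aaeqmqe" → 7 new (a, a, e, q, m, q, e)
  "eqmqqm" → prefix "e" already present; 5 new (q, m, q, q, m)
  "fafaeqqa" → prefix "faf" already present; 5 new (a, e, q, q, a)
  "qeaa" → prefix "q" already present; 3 new (e, a, a)
  "faeeeamq" → prefix "fa" already present; 6 new (e, e, e, a, m, q)
Total nodes = 9 + 10 + 8 + 9 + 4 + 6 + 7 + 5 + 5 + 3 + 6 = 72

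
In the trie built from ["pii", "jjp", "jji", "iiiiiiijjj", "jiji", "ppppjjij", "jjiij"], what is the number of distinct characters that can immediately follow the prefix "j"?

2

The children of the "j" node are the distinct next characters among strings starting with "j".
Distinct next characters after "j": i, j.
That node has 2 child edges.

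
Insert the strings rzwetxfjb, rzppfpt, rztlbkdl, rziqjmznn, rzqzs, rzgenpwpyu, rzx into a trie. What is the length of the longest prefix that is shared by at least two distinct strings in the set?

The deepest shared node is where two words last agree before diverging.
"rzgenpwpyu" and "rziqjmznn" agree on "rz" (2 characters) before diverging; nothing deeper is shared.
Longest shared-prefix length: 2

2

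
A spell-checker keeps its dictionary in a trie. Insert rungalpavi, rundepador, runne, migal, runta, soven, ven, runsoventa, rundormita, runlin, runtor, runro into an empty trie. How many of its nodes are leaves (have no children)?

12

Leaves are exactly the stored words that no other stored word extends.
Those words: "migal", "rundepador", "rundormita", "rungalpavi", "runlin", "runne", "runro", "runsoventa", "runta", "runtor", "soven", "ven"
Leaf count: 12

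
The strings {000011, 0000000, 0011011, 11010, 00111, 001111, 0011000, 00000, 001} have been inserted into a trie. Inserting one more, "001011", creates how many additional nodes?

3

Walking "001011" from the root, the first 3 characters ("001") follow existing edges; "0" is the first miss.
New nodes needed: |"001011"| − 3 = 6 − 3 = 3.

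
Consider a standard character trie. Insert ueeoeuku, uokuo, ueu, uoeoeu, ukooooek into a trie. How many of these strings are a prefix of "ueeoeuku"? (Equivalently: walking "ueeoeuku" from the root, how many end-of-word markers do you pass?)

Check each prefix of "ueeoeuku" against the stored set — each match is an end-marker on the path.
Prefixes of the query that are stored words: "ueeoeuku"
Count: 1

1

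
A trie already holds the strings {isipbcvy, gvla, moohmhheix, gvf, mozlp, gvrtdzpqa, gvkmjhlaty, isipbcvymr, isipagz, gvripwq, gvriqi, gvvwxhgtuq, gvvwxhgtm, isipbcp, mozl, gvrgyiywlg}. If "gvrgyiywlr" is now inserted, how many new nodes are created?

1

"gvrgyiywl" is already a path in the trie; the remaining "r" must be added.
New nodes needed: |"gvrgyiywlr"| − 9 = 10 − 9 = 1.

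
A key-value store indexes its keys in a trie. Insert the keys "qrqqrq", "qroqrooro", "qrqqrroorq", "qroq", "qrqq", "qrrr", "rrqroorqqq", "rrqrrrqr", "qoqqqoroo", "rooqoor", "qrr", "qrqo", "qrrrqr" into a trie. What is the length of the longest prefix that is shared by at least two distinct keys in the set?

5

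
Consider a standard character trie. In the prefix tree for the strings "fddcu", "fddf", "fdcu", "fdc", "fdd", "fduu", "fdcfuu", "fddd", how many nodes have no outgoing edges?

Leaves are exactly the stored words that no other stored word extends.
Those words: "fdcfuu", "fdcu", "fddcu", "fddd", "fddf", "fduu"
Leaf count: 6

6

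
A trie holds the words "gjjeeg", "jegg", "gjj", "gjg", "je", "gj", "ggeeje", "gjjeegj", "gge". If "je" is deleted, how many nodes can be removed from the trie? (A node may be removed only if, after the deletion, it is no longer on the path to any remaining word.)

A node on "je"'s path can go only if nothing else ends at it or branches off below it.
Every node on "je" is still needed (e.g. by "jegg"), so nothing is freed.
Nodes removed: 0

0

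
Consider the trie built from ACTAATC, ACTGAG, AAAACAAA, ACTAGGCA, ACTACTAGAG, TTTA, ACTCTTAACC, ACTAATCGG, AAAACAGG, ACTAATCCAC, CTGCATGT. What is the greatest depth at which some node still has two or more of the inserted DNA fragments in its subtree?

7

Look for the deepest trie node that still has at least two words in its subtree.
"ACTAATC" and "ACTAATCCAC" agree on "ACTAATC" (7 characters) before diverging; nothing deeper is shared.
Longest shared-prefix length: 7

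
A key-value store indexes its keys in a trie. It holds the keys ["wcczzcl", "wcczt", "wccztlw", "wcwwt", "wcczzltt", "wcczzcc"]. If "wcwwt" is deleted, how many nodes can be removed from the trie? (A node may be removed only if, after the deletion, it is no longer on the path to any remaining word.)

3

A node on "wcwwt"'s path can go only if nothing else ends at it or branches off below it.
The suffix "wwt" (3 nodes) is used only by "wcwwt"; the node for "wc" still has the child "c", so pruning stops there.
Nodes removed: 3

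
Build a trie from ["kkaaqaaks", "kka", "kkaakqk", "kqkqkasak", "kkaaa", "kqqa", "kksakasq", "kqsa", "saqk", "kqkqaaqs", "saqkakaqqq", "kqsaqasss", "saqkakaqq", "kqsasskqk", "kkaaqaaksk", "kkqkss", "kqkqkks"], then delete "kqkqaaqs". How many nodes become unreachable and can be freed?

4

A node on "kqkqaaqs"'s path can go only if nothing else ends at it or branches off below it.
The suffix "aaqs" (4 nodes) is used only by "kqkqaaqs"; the node for "kqkq" still has the child "k", so pruning stops there.
Nodes removed: 4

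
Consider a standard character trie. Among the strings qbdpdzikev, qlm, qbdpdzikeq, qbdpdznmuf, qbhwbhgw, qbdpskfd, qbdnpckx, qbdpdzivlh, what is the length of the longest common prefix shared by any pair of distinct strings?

9

Look for the deepest trie node that still has at least two words in its subtree.
e.g. "qbdpdzikeq" and "qbdpdzikev" share the prefix "qbdpdzike" of length 9; no pair shares a longer one.
Longest shared-prefix length: 9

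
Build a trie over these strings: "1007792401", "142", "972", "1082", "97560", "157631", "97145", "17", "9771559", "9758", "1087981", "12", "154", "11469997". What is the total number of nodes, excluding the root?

Count nodes per top-level branch (shared prefixes stored once):
  '1'-branch (1007792401, 1082, 1087981, 11469997, 12, 142, 154, 157631, 17): 33 nodes
  '9'-branch (97145, 972, 97560, 9758, 9771559): 15 nodes
Sum: 48

48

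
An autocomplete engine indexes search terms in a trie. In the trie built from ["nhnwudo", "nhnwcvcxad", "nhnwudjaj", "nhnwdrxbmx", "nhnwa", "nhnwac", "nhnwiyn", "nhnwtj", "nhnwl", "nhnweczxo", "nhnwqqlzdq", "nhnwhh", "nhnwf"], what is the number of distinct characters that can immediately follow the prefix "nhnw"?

11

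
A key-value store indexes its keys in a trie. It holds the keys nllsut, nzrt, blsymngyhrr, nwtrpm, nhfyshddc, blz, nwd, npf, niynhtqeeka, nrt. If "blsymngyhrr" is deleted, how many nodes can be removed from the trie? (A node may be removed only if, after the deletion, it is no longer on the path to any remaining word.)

9

Walk "blsymngyhrr" from the leaf back toward the root, removing each node that no remaining word uses.
The suffix "symngyhrr" (9 nodes) is used only by "blsymngyhrr"; the node for "bl" still has the child "z", so pruning stops there.
Nodes removed: 9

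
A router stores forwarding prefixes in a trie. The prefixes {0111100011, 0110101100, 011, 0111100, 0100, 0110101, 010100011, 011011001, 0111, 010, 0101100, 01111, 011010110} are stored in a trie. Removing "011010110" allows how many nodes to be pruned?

After clearing the end-marker at "011010110", prune upward until reaching a node still needed by another word.
Every node on "011010110" is still needed (e.g. by "0110101100"), so nothing is freed.
Nodes removed: 0

0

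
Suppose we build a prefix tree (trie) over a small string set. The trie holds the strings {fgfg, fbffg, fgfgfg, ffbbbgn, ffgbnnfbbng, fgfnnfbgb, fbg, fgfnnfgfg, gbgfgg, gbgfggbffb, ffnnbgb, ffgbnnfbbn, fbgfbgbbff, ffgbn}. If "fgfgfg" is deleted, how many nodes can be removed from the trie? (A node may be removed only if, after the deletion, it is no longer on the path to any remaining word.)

2

Walk "fgfgfg" from the leaf back toward the root, removing each node that no remaining word uses.
The suffix "fg" (2 nodes) is used only by "fgfgfg"; "fgfg" is itself a stored word, so pruning stops there.
Nodes removed: 2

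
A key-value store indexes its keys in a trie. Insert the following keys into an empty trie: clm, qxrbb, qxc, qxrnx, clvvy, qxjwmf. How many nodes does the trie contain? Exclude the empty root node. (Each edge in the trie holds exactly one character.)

18

Count nodes per top-level branch (shared prefixes stored once):
  'c'-branch (clm, clvvy): 6 nodes
  'q'-branch (qxc, qxjwmf, qxrbb, qxrnx): 12 nodes
Sum: 18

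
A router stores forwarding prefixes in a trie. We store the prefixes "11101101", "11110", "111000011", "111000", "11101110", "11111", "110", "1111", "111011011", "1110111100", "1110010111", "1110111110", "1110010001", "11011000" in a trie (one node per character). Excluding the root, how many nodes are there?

38

Trace insertions, counting only characters that open a new branch:
  "11101101" → 8 new (1, 1, 1, 0, 1, 1, 0, 1)
  "11110" → prefix "111" already present; 2 new (1, 0)
  "111000011" → prefix "1110" already present; 5 new (0, 0, 0, 1, 1)
  "111000" → prefix "111000" already present; 0 new (none)
  "11101110" → prefix "111011" already present; 2 new (1, 0)
  "11111" → prefix "1111" already present; 1 new (1)
  "110" → prefix "11" already present; 1 new (0)
  "1111" → prefix "1111" already present; 0 new (none)
  "111011011" → prefix "11101101" already present; 1 new (1)
  "1110111100" → prefix "1110111" already present; 3 new (1, 0, 0)
  "1110010111" → prefix "11100" already present; 5 new (1, 0, 1, 1, 1)
  "1110111110" → prefix "11101111" already present; 2 new (1, 0)
  "1110010001" → prefix "1110010" already present; 3 new (0, 0, 1)
  "11011000" → prefix "110" already present; 5 new (1, 1, 0, 0, 0)
Total nodes = 8 + 2 + 5 + 0 + 2 + 1 + 1 + 0 + 1 + 3 + 5 + 2 + 3 + 5 = 38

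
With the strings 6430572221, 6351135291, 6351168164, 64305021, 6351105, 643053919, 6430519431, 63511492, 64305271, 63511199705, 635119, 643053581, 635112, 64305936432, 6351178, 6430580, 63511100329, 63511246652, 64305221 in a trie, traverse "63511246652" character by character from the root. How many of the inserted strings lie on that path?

Check each prefix of "63511246652" against the stored set — each match is an end-marker on the path.
Prefixes of the query that are stored words: "635112", "63511246652"
Count: 2

2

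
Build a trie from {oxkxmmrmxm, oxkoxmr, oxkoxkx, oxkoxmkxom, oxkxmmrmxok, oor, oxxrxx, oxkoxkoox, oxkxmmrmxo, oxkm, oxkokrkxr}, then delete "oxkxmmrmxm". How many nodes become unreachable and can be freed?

1

Walk "oxkxmmrmxm" from the leaf back toward the root, removing each node that no remaining word uses.
The suffix "m" (1 node) is used only by "oxkxmmrmxm"; the node for "oxkxmmrmx" still has the child "o", so pruning stops there.
Nodes removed: 1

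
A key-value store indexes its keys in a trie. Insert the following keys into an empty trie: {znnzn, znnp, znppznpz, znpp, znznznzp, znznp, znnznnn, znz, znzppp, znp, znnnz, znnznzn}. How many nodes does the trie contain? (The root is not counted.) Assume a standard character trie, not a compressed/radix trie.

28

Insert word by word; a character creates a node only if that edge doesn't already exist:
  "znnzn" → 5 new (z, n, n, z, n)
  "znnp" → prefix "znn" already present; 1 new (p)
  "znppznpz" → prefix "zn" already present; 6 new (p, p, z, n, p, z)
  "znpp" → prefix "znpp" already present; 0 new (none)
  "znznznzp" → prefix "zn" already present; 6 new (z, n, z, n, z, p)
  "znznp" → prefix "znzn" already present; 1 new (p)
  "znnznnn" → prefix "znnzn" already present; 2 new (n, n)
  "znz" → prefix "znz" already present; 0 new (none)
  "znzppp" → prefix "znz" already present; 3 new (p, p, p)
  "znp" → prefix "znp" already present; 0 new (none)
  "znnnz" → prefix "znn" already present; 2 new (n, z)
  "znnznzn" → prefix "znnzn" already present; 2 new (z, n)
Total nodes = 5 + 1 + 6 + 0 + 6 + 1 + 2 + 0 + 3 + 0 + 2 + 2 = 28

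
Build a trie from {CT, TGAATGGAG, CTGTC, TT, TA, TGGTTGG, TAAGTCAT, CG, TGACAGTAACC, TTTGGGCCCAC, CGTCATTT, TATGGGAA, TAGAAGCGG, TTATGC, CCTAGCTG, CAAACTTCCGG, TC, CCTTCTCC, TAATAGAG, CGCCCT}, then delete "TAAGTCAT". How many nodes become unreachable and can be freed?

5

After clearing the end-marker at "TAAGTCAT", prune upward until reaching a node still needed by another word.
The suffix "GTCAT" (5 nodes) is used only by "TAAGTCAT"; the node for "TAA" still has the child "T", so pruning stops there.
Nodes removed: 5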